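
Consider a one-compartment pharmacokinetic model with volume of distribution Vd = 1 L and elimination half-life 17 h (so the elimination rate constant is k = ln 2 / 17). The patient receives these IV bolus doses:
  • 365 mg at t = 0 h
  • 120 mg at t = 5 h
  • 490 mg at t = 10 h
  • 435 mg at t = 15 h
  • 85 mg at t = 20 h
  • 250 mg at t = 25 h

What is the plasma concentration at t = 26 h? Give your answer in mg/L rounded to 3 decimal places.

1016.958 mg/L

k = ln 2 / 17 = 0.04077 per h
Dose 1 (365 mg at t=0 h): 365·exp(−0.04077·26) = 126.443 mg/L
Dose 2 (120 mg at t=5 h): 120·exp(−0.04077·21) = 50.971 mg/L
Dose 3 (490 mg at t=10 h): 490·exp(−0.04077·16) = 255.196 mg/L
Dose 4 (435 mg at t=15 h): 435·exp(−0.04077·11) = 277.783 mg/L
Dose 5 (85 mg at t=20 h): 85·exp(−0.04077·6) = 66.554 mg/L
Dose 6 (250 mg at t=25 h): 250·exp(−0.04077·1) = 240.012 mg/L
C(26) = 126.443 + 50.971 + 255.196 + 277.783 + 66.554 + 240.012 = 1016.958 mg/L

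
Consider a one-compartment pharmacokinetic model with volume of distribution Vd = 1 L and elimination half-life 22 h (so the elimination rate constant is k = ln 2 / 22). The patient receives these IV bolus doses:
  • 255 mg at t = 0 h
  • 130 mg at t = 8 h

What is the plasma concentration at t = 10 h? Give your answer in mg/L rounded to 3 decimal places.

k = ln 2 / 22 = 0.03151 per h
Dose 1 (255 mg at t=0 h): 255·exp(−0.03151·10) = 186.084 mg/L
Dose 2 (130 mg at t=8 h): 130·exp(−0.03151·2) = 122.061 mg/L
C(10) = 186.084 + 122.061 = 308.145 mg/L

308.145 mg/L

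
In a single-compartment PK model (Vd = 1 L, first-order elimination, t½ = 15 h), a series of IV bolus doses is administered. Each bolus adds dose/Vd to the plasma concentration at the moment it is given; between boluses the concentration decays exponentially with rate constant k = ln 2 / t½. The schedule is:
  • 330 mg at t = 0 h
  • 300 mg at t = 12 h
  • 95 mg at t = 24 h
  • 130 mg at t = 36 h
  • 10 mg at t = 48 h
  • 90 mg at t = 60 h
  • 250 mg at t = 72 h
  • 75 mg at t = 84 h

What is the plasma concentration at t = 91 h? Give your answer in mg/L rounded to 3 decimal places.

208.282 mg/L

k = ln 2 / 15 = 0.04621 per h
Dose 1 (330 mg at t=0 h): 330·exp(−0.04621·91) = 4.923 mg/L
Dose 2 (300 mg at t=12 h): 300·exp(−0.04621·79) = 7.793 mg/L
Dose 3 (95 mg at t=24 h): 95·exp(−0.04621·67) = 4.297 mg/L
Dose 4 (130 mg at t=36 h): 130·exp(−0.04621·55) = 10.237 mg/L
Dose 5 (10 mg at t=48 h): 10·exp(−0.04621·43) = 1.371 mg/L
Dose 6 (90 mg at t=60 h): 90·exp(−0.04621·31) = 21.484 mg/L
Dose 7 (250 mg at t=72 h): 250·exp(−0.04621·19) = 103.905 mg/L
Dose 8 (75 mg at t=84 h): 75·exp(−0.04621·7) = 54.273 mg/L
C(91) = 4.923 + 7.793 + 4.297 + 10.237 + 1.371 + 21.484 + 103.905 + 54.273 = 208.282 mg/L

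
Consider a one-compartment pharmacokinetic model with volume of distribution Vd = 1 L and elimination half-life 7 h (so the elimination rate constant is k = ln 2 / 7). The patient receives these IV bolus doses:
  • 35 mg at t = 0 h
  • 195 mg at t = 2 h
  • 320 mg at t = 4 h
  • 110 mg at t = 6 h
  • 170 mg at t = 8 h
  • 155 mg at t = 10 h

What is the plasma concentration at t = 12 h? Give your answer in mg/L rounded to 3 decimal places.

530.303 mg/L

k = ln 2 / 7 = 0.09902 per h
Dose 1 (35 mg at t=0 h): 35·exp(−0.09902·12) = 10.666 mg/L
Dose 2 (195 mg at t=2 h): 195·exp(−0.09902·10) = 72.442 mg/L
Dose 3 (320 mg at t=4 h): 320·exp(−0.09902·8) = 144.916 mg/L
Dose 4 (110 mg at t=6 h): 110·exp(−0.09902·6) = 60.725 mg/L
Dose 5 (170 mg at t=8 h): 170·exp(−0.09902·4) = 114.402 mg/L
Dose 6 (155 mg at t=10 h): 155·exp(−0.09902·2) = 127.152 mg/L
C(12) = 10.666 + 72.442 + 144.916 + 60.725 + 114.402 + 127.152 = 530.303 mg/L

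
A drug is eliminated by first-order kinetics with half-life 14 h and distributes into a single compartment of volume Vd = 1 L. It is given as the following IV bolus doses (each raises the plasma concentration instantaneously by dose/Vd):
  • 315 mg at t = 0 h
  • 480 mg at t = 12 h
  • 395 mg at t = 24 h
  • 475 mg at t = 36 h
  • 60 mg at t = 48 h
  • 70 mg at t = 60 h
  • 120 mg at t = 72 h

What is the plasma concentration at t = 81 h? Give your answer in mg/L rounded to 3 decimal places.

k = ln 2 / 14 = 0.04951 per h
Dose 1 (315 mg at t=0 h): 315·exp(−0.04951·81) = 5.710 mg/L
Dose 2 (480 mg at t=12 h): 480·exp(−0.04951·69) = 15.761 mg/L
Dose 3 (395 mg at t=24 h): 395·exp(−0.04951·57) = 23.495 mg/L
Dose 4 (475 mg at t=36 h): 475·exp(−0.04951·45) = 51.180 mg/L
Dose 5 (60 mg at t=48 h): 60·exp(−0.04951·33) = 11.711 mg/L
Dose 6 (70 mg at t=60 h): 70·exp(−0.04951·21) = 24.749 mg/L
Dose 7 (120 mg at t=72 h): 120·exp(−0.04951·9) = 76.853 mg/L
C(81) = 5.710 + 15.761 + 23.495 + 51.180 + 11.711 + 24.749 + 76.853 = 209.459 mg/L

209.459 mg/L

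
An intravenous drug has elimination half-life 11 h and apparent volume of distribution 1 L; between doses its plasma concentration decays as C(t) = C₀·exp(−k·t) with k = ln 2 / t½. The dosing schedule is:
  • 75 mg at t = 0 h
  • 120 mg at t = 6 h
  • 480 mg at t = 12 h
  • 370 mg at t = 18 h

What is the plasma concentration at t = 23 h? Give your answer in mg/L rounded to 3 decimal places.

568.719 mg/L

k = ln 2 / 11 = 0.06301 per h
Dose 1 (75 mg at t=0 h): 75·exp(−0.06301·23) = 17.605 mg/L
Dose 2 (120 mg at t=6 h): 120·exp(−0.06301·17) = 41.111 mg/L
Dose 3 (480 mg at t=12 h): 480·exp(−0.06301·11) = 240.000 mg/L
Dose 4 (370 mg at t=18 h): 370·exp(−0.06301·5) = 270.004 mg/L
C(23) = 17.605 + 41.111 + 240.000 + 270.004 = 568.719 mg/L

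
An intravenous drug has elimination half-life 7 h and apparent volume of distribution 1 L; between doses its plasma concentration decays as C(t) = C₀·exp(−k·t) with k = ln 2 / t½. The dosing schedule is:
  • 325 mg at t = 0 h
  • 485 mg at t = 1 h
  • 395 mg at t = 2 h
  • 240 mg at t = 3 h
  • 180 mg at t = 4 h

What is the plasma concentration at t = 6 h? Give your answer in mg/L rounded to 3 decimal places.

1066.820 mg/L

k = ln 2 / 7 = 0.09902 per h
Dose 1 (325 mg at t=0 h): 325·exp(−0.09902·6) = 179.415 mg/L
Dose 2 (485 mg at t=1 h): 485·exp(−0.09902·5) = 295.611 mg/L
Dose 3 (395 mg at t=2 h): 395·exp(−0.09902·4) = 265.815 mg/L
Dose 4 (240 mg at t=3 h): 240·exp(−0.09902·3) = 178.319 mg/L
Dose 5 (180 mg at t=4 h): 180·exp(−0.09902·2) = 147.660 mg/L
C(6) = 179.415 + 295.611 + 265.815 + 178.319 + 147.660 = 1066.820 mg/L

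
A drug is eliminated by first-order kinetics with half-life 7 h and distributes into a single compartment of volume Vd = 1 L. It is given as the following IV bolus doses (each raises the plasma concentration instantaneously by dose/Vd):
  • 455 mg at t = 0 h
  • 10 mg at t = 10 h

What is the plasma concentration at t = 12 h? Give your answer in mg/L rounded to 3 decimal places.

k = ln 2 / 7 = 0.09902 per h
Dose 1 (455 mg at t=0 h): 455·exp(−0.09902·12) = 138.663 mg/L
Dose 2 (10 mg at t=10 h): 10·exp(−0.09902·2) = 8.203 mg/L
C(12) = 138.663 + 8.203 = 146.866 mg/L

146.866 mg/L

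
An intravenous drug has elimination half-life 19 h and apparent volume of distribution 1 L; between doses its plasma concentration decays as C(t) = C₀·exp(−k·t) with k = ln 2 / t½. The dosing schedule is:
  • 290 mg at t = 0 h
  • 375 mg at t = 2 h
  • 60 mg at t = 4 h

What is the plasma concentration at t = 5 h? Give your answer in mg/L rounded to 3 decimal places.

635.621 mg/L

k = ln 2 / 19 = 0.03648 per h
Dose 1 (290 mg at t=0 h): 290·exp(−0.03648·5) = 241.646 mg/L
Dose 2 (375 mg at t=2 h): 375·exp(−0.03648·3) = 336.125 mg/L
Dose 3 (60 mg at t=4 h): 60·exp(−0.03648·1) = 57.851 mg/L
C(5) = 241.646 + 336.125 + 57.851 = 635.621 mg/L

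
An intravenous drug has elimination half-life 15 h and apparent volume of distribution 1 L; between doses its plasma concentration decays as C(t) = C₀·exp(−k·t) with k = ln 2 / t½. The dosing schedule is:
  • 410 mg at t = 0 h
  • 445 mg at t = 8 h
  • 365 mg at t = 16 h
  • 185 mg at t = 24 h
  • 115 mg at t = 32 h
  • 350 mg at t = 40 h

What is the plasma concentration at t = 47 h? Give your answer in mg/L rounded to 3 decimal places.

581.938 mg/L

k = ln 2 / 15 = 0.04621 per h
Dose 1 (410 mg at t=0 h): 410·exp(−0.04621·47) = 46.726 mg/L
Dose 2 (445 mg at t=8 h): 445·exp(−0.04621·39) = 73.398 mg/L
Dose 3 (365 mg at t=16 h): 365·exp(−0.04621·31) = 87.129 mg/L
Dose 4 (185 mg at t=24 h): 185·exp(−0.04621·23) = 63.913 mg/L
Dose 5 (115 mg at t=32 h): 115·exp(−0.04621·15) = 57.500 mg/L
Dose 6 (350 mg at t=40 h): 350·exp(−0.04621·7) = 253.272 mg/L
C(47) = 46.726 + 73.398 + 87.129 + 63.913 + 57.500 + 253.272 = 581.938 mg/L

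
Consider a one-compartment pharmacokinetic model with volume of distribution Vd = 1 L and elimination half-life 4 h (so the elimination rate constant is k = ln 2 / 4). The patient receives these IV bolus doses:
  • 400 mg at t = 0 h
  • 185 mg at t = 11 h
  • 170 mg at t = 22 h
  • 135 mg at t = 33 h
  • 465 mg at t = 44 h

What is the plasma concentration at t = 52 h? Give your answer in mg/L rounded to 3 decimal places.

122.407 mg/L

k = ln 2 / 4 = 0.17329 per h
Dose 1 (400 mg at t=0 h): 400·exp(−0.17329·52) = 0.049 mg/L
Dose 2 (185 mg at t=11 h): 185·exp(−0.17329·41) = 0.152 mg/L
Dose 3 (170 mg at t=22 h): 170·exp(−0.17329·30) = 0.939 mg/L
Dose 4 (135 mg at t=33 h): 135·exp(−0.17329·19) = 5.017 mg/L
Dose 5 (465 mg at t=44 h): 465·exp(−0.17329·8) = 116.250 mg/L
C(52) = 0.049 + 0.152 + 0.939 + 5.017 + 116.250 = 122.407 mg/L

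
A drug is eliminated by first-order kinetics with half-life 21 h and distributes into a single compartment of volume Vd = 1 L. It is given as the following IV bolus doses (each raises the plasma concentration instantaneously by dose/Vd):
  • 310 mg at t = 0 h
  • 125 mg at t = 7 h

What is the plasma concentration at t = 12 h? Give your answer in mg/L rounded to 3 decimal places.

314.598 mg/L

k = ln 2 / 21 = 0.03301 per h
Dose 1 (310 mg at t=0 h): 310·exp(−0.03301·12) = 208.615 mg/L
Dose 2 (125 mg at t=7 h): 125·exp(−0.03301·5) = 105.983 mg/L
C(12) = 208.615 + 105.983 = 314.598 mg/L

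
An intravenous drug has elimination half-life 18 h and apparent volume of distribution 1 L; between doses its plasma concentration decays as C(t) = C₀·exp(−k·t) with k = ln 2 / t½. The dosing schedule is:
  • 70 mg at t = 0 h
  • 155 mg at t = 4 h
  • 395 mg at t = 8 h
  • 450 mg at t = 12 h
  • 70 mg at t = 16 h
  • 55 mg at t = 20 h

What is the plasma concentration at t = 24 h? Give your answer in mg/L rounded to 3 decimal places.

k = ln 2 / 18 = 0.03851 per h
Dose 1 (70 mg at t=0 h): 70·exp(−0.03851·24) = 27.780 mg/L
Dose 2 (155 mg at t=4 h): 155·exp(−0.03851·20) = 71.755 mg/L
Dose 3 (395 mg at t=8 h): 395·exp(−0.03851·16) = 213.312 mg/L
Dose 4 (450 mg at t=12 h): 450·exp(−0.03851·12) = 283.482 mg/L
Dose 5 (70 mg at t=16 h): 70·exp(−0.03851·8) = 51.441 mg/L
Dose 6 (55 mg at t=20 h): 55·exp(−0.03851·4) = 47.148 mg/L
C(24) = 27.780 + 71.755 + 213.312 + 283.482 + 51.441 + 47.148 = 694.918 mg/L

694.918 mg/L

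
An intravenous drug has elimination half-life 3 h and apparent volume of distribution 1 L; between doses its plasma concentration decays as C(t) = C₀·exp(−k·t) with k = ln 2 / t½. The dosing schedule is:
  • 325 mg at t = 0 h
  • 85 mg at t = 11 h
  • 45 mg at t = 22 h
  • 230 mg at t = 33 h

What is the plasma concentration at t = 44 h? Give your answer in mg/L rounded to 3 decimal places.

18.444 mg/L

k = ln 2 / 3 = 0.23105 per h
Dose 1 (325 mg at t=0 h): 325·exp(−0.23105·44) = 0.012 mg/L
Dose 2 (85 mg at t=11 h): 85·exp(−0.23105·33) = 0.042 mg/L
Dose 3 (45 mg at t=22 h): 45·exp(−0.23105·22) = 0.279 mg/L
Dose 4 (230 mg at t=33 h): 230·exp(−0.23105·11) = 18.111 mg/L
C(44) = 0.012 + 0.042 + 0.279 + 18.111 = 18.444 mg/L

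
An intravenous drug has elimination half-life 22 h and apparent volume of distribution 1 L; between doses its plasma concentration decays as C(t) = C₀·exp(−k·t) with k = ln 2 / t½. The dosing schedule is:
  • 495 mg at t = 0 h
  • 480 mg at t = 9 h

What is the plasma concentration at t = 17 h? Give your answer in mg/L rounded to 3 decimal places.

662.786 mg/L

k = ln 2 / 22 = 0.03151 per h
Dose 1 (495 mg at t=0 h): 495·exp(−0.03151·17) = 289.728 mg/L
Dose 2 (480 mg at t=9 h): 480·exp(−0.03151·8) = 373.058 mg/L
C(17) = 289.728 + 373.058 = 662.786 mg/L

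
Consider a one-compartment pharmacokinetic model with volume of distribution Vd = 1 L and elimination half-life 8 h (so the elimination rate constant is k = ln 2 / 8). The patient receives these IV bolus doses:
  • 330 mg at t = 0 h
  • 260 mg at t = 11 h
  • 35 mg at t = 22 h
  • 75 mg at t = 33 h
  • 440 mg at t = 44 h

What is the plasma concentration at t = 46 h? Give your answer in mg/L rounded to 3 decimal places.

417.347 mg/L

k = ln 2 / 8 = 0.08664 per h
Dose 1 (330 mg at t=0 h): 330·exp(−0.08664·46) = 6.132 mg/L
Dose 2 (260 mg at t=11 h): 260·exp(−0.08664·35) = 12.530 mg/L
Dose 3 (35 mg at t=22 h): 35·exp(−0.08664·24) = 4.375 mg/L
Dose 4 (75 mg at t=33 h): 75·exp(−0.08664·13) = 24.316 mg/L
Dose 5 (440 mg at t=44 h): 440·exp(−0.08664·2) = 369.994 mg/L
C(46) = 6.132 + 12.530 + 4.375 + 24.316 + 369.994 = 417.347 mg/L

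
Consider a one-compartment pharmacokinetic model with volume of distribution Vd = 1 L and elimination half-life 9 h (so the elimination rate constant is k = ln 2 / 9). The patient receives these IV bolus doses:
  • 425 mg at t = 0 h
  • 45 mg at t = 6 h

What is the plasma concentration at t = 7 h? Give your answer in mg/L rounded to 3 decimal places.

289.552 mg/L

k = ln 2 / 9 = 0.07702 per h
Dose 1 (425 mg at t=0 h): 425·exp(−0.07702·7) = 247.887 mg/L
Dose 2 (45 mg at t=6 h): 45·exp(−0.07702·1) = 41.664 mg/L
C(7) = 247.887 + 41.664 = 289.552 mg/L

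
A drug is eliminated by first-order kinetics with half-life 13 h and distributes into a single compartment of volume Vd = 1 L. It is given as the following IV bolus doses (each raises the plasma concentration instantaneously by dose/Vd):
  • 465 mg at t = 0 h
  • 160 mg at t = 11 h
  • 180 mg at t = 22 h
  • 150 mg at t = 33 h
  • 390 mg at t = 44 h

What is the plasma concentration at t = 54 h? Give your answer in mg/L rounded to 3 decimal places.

k = ln 2 / 13 = 0.05332 per h
Dose 1 (465 mg at t=0 h): 465·exp(−0.05332·54) = 26.123 mg/L
Dose 2 (160 mg at t=11 h): 160·exp(−0.05332·43) = 16.159 mg/L
Dose 3 (180 mg at t=22 h): 180·exp(−0.05332·32) = 32.680 mg/L
Dose 4 (150 mg at t=33 h): 150·exp(−0.05332·21) = 48.957 mg/L
Dose 5 (390 mg at t=44 h): 390·exp(−0.05332·10) = 228.825 mg/L
C(54) = 26.123 + 16.159 + 32.680 + 48.957 + 228.825 = 352.743 mg/L

352.743 mg/L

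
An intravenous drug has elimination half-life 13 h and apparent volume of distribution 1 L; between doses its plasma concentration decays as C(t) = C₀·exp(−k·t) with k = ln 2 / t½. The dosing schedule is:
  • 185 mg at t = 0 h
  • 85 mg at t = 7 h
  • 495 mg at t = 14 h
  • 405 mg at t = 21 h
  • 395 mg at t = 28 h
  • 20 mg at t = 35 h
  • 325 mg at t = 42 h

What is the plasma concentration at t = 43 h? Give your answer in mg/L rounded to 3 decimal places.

760.632 mg/L

k = ln 2 / 13 = 0.05332 per h
Dose 1 (185 mg at t=0 h): 185·exp(−0.05332·43) = 18.683 mg/L
Dose 2 (85 mg at t=7 h): 85·exp(−0.05332·36) = 12.468 mg/L
Dose 3 (495 mg at t=14 h): 495·exp(−0.05332·29) = 105.457 mg/L
Dose 4 (405 mg at t=21 h): 405·exp(−0.05332·22) = 125.320 mg/L
Dose 5 (395 mg at t=28 h): 395·exp(−0.05332·15) = 177.523 mg/L
Dose 6 (20 mg at t=35 h): 20·exp(−0.05332·8) = 13.055 mg/L
Dose 7 (325 mg at t=42 h): 325·exp(−0.05332·1) = 308.125 mg/L
C(43) = 18.683 + 12.468 + 105.457 + 125.320 + 177.523 + 13.055 + 308.125 = 760.632 mg/L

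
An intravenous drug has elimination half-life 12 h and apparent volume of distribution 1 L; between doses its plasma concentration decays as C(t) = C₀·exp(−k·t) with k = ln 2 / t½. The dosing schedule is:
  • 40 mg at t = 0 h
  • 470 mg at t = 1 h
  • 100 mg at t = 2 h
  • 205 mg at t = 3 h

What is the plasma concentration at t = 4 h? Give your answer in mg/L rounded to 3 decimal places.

k = ln 2 / 12 = 0.05776 per h
Dose 1 (40 mg at t=0 h): 40·exp(−0.05776·4) = 31.748 mg/L
Dose 2 (470 mg at t=1 h): 470·exp(−0.05776·3) = 395.221 mg/L
Dose 3 (100 mg at t=2 h): 100·exp(−0.05776·2) = 89.090 mg/L
Dose 4 (205 mg at t=3 h): 205·exp(−0.05776·1) = 193.494 mg/L
C(4) = 31.748 + 395.221 + 89.090 + 193.494 = 709.553 mg/L

709.553 mg/L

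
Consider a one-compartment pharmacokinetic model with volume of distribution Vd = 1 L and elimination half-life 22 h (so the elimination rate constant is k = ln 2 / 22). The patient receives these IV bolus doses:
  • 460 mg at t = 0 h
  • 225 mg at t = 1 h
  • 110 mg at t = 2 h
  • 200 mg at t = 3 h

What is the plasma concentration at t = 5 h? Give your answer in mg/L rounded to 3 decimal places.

879.177 mg/L

k = ln 2 / 22 = 0.03151 per h
Dose 1 (460 mg at t=0 h): 460·exp(−0.03151·5) = 392.954 mg/L
Dose 2 (225 mg at t=1 h): 225·exp(−0.03151·4) = 198.358 mg/L
Dose 3 (110 mg at t=2 h): 110·exp(−0.03151·3) = 100.079 mg/L
Dose 4 (200 mg at t=3 h): 200·exp(−0.03151·2) = 187.786 mg/L
C(5) = 392.954 + 198.358 + 100.079 + 187.786 = 879.177 mg/L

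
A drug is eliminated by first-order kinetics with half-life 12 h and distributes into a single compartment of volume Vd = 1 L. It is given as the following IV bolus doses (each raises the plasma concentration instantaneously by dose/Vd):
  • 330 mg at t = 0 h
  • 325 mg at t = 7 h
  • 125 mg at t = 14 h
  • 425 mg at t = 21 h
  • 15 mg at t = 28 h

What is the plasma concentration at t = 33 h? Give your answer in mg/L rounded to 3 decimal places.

k = ln 2 / 12 = 0.05776 per h
Dose 1 (330 mg at t=0 h): 330·exp(−0.05776·33) = 49.055 mg/L
Dose 2 (325 mg at t=7 h): 325·exp(−0.05776·26) = 72.386 mg/L
Dose 3 (125 mg at t=14 h): 125·exp(−0.05776·19) = 41.714 mg/L
Dose 4 (425 mg at t=21 h): 425·exp(−0.05776·12) = 212.500 mg/L
Dose 5 (15 mg at t=28 h): 15·exp(−0.05776·5) = 11.237 mg/L
C(33) = 49.055 + 72.386 + 41.714 + 212.500 + 11.237 = 386.891 mg/L

386.891 mg/L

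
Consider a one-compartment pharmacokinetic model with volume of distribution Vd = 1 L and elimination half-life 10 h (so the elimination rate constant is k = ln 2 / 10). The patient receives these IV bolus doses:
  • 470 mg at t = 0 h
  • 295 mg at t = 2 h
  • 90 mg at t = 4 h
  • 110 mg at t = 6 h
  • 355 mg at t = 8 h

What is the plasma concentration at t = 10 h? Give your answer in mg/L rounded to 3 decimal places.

k = ln 2 / 10 = 0.06931 per h
Dose 1 (470 mg at t=0 h): 470·exp(−0.06931·10) = 235.000 mg/L
Dose 2 (295 mg at t=2 h): 295·exp(−0.06931·8) = 169.433 mg/L
Dose 3 (90 mg at t=4 h): 90·exp(−0.06931·6) = 59.378 mg/L
Dose 4 (110 mg at t=6 h): 110·exp(−0.06931·4) = 83.364 mg/L
Dose 5 (355 mg at t=8 h): 355·exp(−0.06931·2) = 309.045 mg/L
C(10) = 235.000 + 169.433 + 59.378 + 83.364 + 309.045 = 856.221 mg/L

856.221 mg/L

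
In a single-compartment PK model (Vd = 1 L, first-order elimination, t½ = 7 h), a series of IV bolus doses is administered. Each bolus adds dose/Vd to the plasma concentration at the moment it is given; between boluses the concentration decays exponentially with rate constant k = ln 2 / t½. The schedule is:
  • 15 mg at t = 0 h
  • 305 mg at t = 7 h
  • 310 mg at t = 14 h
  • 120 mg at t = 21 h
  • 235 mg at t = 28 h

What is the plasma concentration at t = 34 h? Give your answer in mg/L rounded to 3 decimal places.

227.201 mg/L

k = ln 2 / 7 = 0.09902 per h
Dose 1 (15 mg at t=0 h): 15·exp(−0.09902·34) = 0.518 mg/L
Dose 2 (305 mg at t=7 h): 305·exp(−0.09902·27) = 21.047 mg/L
Dose 3 (310 mg at t=14 h): 310·exp(−0.09902·20) = 42.783 mg/L
Dose 4 (120 mg at t=21 h): 120·exp(−0.09902·13) = 33.123 mg/L
Dose 5 (235 mg at t=28 h): 235·exp(−0.09902·6) = 129.731 mg/L
C(34) = 0.518 + 21.047 + 42.783 + 33.123 + 129.731 = 227.201 mg/L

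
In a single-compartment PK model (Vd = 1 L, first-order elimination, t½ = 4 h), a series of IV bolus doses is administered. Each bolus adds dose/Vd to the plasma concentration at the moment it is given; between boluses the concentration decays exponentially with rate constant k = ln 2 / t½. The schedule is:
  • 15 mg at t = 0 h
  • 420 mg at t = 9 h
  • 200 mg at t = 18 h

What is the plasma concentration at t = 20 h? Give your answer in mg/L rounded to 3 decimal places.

204.323 mg/L

k = ln 2 / 4 = 0.17329 per h
Dose 1 (15 mg at t=0 h): 15·exp(−0.17329·20) = 0.469 mg/L
Dose 2 (420 mg at t=9 h): 420·exp(−0.17329·11) = 62.433 mg/L
Dose 3 (200 mg at t=18 h): 200·exp(−0.17329·2) = 141.421 mg/L
C(20) = 0.469 + 62.433 + 141.421 = 204.323 mg/L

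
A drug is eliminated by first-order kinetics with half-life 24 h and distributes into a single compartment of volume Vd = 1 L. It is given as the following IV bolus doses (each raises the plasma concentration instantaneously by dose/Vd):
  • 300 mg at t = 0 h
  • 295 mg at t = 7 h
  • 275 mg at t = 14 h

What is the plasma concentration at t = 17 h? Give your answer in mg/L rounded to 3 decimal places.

656.784 mg/L

k = ln 2 / 24 = 0.02888 per h
Dose 1 (300 mg at t=0 h): 300·exp(−0.02888·17) = 183.608 mg/L
Dose 2 (295 mg at t=7 h): 295·exp(−0.02888·10) = 221.000 mg/L
Dose 3 (275 mg at t=14 h): 275·exp(−0.02888·3) = 252.176 mg/L
C(17) = 183.608 + 221.000 + 252.176 = 656.784 mg/L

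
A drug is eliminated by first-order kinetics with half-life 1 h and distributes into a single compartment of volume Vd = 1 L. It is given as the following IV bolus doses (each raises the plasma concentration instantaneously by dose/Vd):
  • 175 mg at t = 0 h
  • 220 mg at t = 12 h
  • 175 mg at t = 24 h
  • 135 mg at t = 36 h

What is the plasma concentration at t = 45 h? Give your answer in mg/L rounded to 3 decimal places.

0.264 mg/L

k = ln 2 / 1 = 0.69315 per h
Dose 1 (175 mg at t=0 h): 175·exp(−0.69315·45) = 0.000 mg/L
Dose 2 (220 mg at t=12 h): 220·exp(−0.69315·33) = 0.000 mg/L
Dose 3 (175 mg at t=24 h): 175·exp(−0.69315·21) = 0.000 mg/L
Dose 4 (135 mg at t=36 h): 135·exp(−0.69315·9) = 0.264 mg/L
C(45) = 0.000 + 0.000 + 0.000 + 0.264 = 0.264 mg/L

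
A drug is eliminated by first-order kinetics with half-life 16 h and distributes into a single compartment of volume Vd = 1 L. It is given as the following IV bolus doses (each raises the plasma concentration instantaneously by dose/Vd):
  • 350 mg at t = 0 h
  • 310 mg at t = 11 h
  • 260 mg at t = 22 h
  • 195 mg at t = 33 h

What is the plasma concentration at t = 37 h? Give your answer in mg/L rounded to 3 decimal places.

k = ln 2 / 16 = 0.04332 per h
Dose 1 (350 mg at t=0 h): 350·exp(−0.04332·37) = 70.459 mg/L
Dose 2 (310 mg at t=11 h): 310·exp(−0.04332·26) = 100.505 mg/L
Dose 3 (260 mg at t=22 h): 260·exp(−0.04332·15) = 135.756 mg/L
Dose 4 (195 mg at t=33 h): 195·exp(−0.04332·4) = 163.975 mg/L
C(37) = 70.459 + 100.505 + 135.756 + 163.975 = 470.694 mg/L

470.694 mg/L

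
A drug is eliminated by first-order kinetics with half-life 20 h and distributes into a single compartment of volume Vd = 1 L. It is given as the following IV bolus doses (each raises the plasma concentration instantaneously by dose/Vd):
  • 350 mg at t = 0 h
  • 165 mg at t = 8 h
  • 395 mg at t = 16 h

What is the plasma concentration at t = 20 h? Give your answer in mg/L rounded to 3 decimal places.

k = ln 2 / 20 = 0.03466 per h
Dose 1 (350 mg at t=0 h): 350·exp(−0.03466·20) = 175.000 mg/L
Dose 2 (165 mg at t=8 h): 165·exp(−0.03466·12) = 108.859 mg/L
Dose 3 (395 mg at t=16 h): 395·exp(−0.03466·4) = 343.867 mg/L
C(20) = 175.000 + 108.859 + 343.867 = 627.727 mg/L

627.727 mg/L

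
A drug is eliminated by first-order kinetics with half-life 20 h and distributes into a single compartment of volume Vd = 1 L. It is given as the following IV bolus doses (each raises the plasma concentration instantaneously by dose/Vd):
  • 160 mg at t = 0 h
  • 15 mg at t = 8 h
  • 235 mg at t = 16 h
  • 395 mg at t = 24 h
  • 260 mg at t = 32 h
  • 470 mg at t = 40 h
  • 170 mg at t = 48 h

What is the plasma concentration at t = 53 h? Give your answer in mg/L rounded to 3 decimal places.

k = ln 2 / 20 = 0.03466 per h
Dose 1 (160 mg at t=0 h): 160·exp(−0.03466·53) = 25.491 mg/L
Dose 2 (15 mg at t=8 h): 15·exp(−0.03466·45) = 3.153 mg/L
Dose 3 (235 mg at t=16 h): 235·exp(−0.03466·37) = 65.187 mg/L
Dose 4 (395 mg at t=24 h): 395·exp(−0.03466·29) = 144.578 mg/L
Dose 5 (260 mg at t=32 h): 260·exp(−0.03466·21) = 125.572 mg/L
Dose 6 (470 mg at t=40 h): 470·exp(−0.03466·13) = 299.522 mg/L
Dose 7 (170 mg at t=48 h): 170·exp(−0.03466·5) = 142.952 mg/L
C(53) = 25.491 + 3.153 + 65.187 + 144.578 + 125.572 + 299.522 + 142.952 = 806.456 mg/L

806.456 mg/L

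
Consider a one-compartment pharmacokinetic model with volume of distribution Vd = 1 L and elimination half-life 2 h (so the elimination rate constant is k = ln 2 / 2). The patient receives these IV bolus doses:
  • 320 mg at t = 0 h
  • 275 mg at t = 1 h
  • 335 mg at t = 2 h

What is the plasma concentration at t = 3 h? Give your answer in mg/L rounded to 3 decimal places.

487.518 mg/L

k = ln 2 / 2 = 0.34657 per h
Dose 1 (320 mg at t=0 h): 320·exp(−0.34657·3) = 113.137 mg/L
Dose 2 (275 mg at t=1 h): 275·exp(−0.34657·2) = 137.500 mg/L
Dose 3 (335 mg at t=2 h): 335·exp(−0.34657·1) = 236.881 mg/L
C(3) = 113.137 + 137.500 + 236.881 = 487.518 mg/L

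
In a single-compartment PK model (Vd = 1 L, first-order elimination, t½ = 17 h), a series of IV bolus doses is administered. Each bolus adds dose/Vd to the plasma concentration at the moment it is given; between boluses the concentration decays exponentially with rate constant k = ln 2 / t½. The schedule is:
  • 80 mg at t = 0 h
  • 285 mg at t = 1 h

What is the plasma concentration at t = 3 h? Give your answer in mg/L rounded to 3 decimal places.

k = ln 2 / 17 = 0.04077 per h
Dose 1 (80 mg at t=0 h): 80·exp(−0.04077·3) = 70.789 mg/L
Dose 2 (285 mg at t=1 h): 285·exp(−0.04077·2) = 262.682 mg/L
C(3) = 70.789 + 262.682 = 333.471 mg/L

333.471 mg/L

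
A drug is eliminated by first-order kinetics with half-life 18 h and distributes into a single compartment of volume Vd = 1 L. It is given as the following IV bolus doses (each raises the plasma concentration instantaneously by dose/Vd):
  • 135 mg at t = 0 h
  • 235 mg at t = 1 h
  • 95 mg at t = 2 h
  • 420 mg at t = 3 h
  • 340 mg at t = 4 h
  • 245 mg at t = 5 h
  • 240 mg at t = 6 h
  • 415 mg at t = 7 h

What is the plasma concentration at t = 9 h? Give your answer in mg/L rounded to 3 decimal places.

1762.592 mg/L

k = ln 2 / 18 = 0.03851 per h
Dose 1 (135 mg at t=0 h): 135·exp(−0.03851·9) = 95.459 mg/L
Dose 2 (235 mg at t=1 h): 235·exp(−0.03851·8) = 172.694 mg/L
Dose 3 (95 mg at t=2 h): 95·exp(−0.03851·7) = 72.553 mg/L
Dose 4 (420 mg at t=3 h): 420·exp(−0.03851·6) = 333.354 mg/L
Dose 5 (340 mg at t=4 h): 340·exp(−0.03851·5) = 280.453 mg/L
Dose 6 (245 mg at t=5 h): 245·exp(−0.03851·4) = 210.025 mg/L
Dose 7 (240 mg at t=6 h): 240·exp(−0.03851·3) = 213.816 mg/L
Dose 8 (415 mg at t=7 h): 415·exp(−0.03851·2) = 384.238 mg/L
C(9) = 95.459 + 172.694 + 72.553 + 333.354 + 280.453 + 210.025 + 213.816 + 384.238 = 1762.592 mg/L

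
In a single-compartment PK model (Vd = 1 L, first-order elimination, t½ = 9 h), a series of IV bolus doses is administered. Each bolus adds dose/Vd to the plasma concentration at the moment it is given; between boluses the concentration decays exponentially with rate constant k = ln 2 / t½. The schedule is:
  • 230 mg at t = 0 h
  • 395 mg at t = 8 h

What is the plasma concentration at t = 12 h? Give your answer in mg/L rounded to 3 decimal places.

k = ln 2 / 9 = 0.07702 per h
Dose 1 (230 mg at t=0 h): 230·exp(−0.07702·12) = 91.276 mg/L
Dose 2 (395 mg at t=8 h): 395·exp(−0.07702·4) = 290.273 mg/L
C(12) = 91.276 + 290.273 = 381.548 mg/L

381.548 mg/L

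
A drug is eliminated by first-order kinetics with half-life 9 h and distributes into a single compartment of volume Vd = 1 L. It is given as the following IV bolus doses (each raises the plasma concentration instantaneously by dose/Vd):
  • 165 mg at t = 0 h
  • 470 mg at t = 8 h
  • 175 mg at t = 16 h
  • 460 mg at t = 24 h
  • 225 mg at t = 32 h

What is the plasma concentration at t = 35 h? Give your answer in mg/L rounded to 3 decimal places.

486.144 mg/L

k = ln 2 / 9 = 0.07702 per h
Dose 1 (165 mg at t=0 h): 165·exp(−0.07702·35) = 11.138 mg/L
Dose 2 (470 mg at t=8 h): 470·exp(−0.07702·27) = 58.750 mg/L
Dose 3 (175 mg at t=16 h): 175·exp(−0.07702·19) = 40.507 mg/L
Dose 4 (460 mg at t=24 h): 460·exp(−0.07702·11) = 197.166 mg/L
Dose 5 (225 mg at t=32 h): 225·exp(−0.07702·3) = 178.583 mg/L
C(35) = 11.138 + 58.750 + 40.507 + 197.166 + 178.583 = 486.144 mg/L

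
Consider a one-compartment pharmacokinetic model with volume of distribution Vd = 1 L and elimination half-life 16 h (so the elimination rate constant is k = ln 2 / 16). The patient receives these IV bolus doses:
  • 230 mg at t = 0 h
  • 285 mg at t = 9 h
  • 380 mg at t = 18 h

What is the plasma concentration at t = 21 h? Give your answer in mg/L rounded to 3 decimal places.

k = ln 2 / 16 = 0.04332 per h
Dose 1 (230 mg at t=0 h): 230·exp(−0.04332·21) = 92.603 mg/L
Dose 2 (285 mg at t=9 h): 285·exp(−0.04332·12) = 169.462 mg/L
Dose 3 (380 mg at t=18 h): 380·exp(−0.04332·3) = 333.688 mg/L
C(21) = 92.603 + 169.462 + 333.688 = 595.753 mg/L

595.753 mg/L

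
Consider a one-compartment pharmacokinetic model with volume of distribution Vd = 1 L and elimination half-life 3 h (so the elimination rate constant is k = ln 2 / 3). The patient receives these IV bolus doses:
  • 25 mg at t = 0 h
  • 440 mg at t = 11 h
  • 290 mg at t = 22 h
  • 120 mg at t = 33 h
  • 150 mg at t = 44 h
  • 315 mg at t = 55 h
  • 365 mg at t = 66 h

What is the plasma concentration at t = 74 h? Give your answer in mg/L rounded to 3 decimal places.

k = ln 2 / 3 = 0.23105 per h
Dose 1 (25 mg at t=0 h): 25·exp(−0.23105·74) = 0.000 mg/L
Dose 2 (440 mg at t=11 h): 440·exp(−0.23105·63) = 0.000 mg/L
Dose 3 (290 mg at t=22 h): 290·exp(−0.23105·52) = 0.002 mg/L
Dose 4 (120 mg at t=33 h): 120·exp(−0.23105·41) = 0.009 mg/L
Dose 5 (150 mg at t=44 h): 150·exp(−0.23105·30) = 0.146 mg/L
Dose 6 (315 mg at t=55 h): 315·exp(−0.23105·19) = 3.906 mg/L
Dose 7 (365 mg at t=66 h): 365·exp(−0.23105·8) = 57.484 mg/L
C(74) = 0.000 + 0.000 + 0.002 + 0.009 + 0.146 + 3.906 + 57.484 = 61.548 mg/L

61.548 mg/L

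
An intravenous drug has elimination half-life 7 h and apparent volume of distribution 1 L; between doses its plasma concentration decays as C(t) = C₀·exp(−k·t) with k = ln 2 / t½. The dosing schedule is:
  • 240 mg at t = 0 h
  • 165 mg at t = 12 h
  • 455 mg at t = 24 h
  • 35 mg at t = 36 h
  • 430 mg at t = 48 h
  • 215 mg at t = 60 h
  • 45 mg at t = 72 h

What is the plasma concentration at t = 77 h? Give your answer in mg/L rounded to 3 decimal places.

k = ln 2 / 7 = 0.09902 per h
Dose 1 (240 mg at t=0 h): 240·exp(−0.09902·77) = 0.117 mg/L
Dose 2 (165 mg at t=12 h): 165·exp(−0.09902·65) = 0.264 mg/L
Dose 3 (455 mg at t=24 h): 455·exp(−0.09902·53) = 2.392 mg/L
Dose 4 (35 mg at t=36 h): 35·exp(−0.09902·41) = 0.604 mg/L
Dose 5 (430 mg at t=48 h): 430·exp(−0.09902·29) = 24.341 mg/L
Dose 6 (215 mg at t=60 h): 215·exp(−0.09902·17) = 39.936 mg/L
Dose 7 (45 mg at t=72 h): 45·exp(−0.09902·5) = 27.428 mg/L
C(77) = 0.117 + 0.264 + 2.392 + 0.604 + 24.341 + 39.936 + 27.428 = 95.083 mg/L

95.083 mg/L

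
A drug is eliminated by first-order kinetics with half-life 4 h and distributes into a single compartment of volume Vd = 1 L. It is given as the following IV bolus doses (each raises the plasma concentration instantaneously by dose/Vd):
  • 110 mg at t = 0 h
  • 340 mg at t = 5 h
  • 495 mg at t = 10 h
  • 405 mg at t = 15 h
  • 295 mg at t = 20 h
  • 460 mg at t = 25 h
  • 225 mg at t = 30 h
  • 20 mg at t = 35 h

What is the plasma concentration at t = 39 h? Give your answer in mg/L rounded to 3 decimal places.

k = ln 2 / 4 = 0.17329 per h
Dose 1 (110 mg at t=0 h): 110·exp(−0.17329·39) = 0.128 mg/L
Dose 2 (340 mg at t=5 h): 340·exp(−0.17329·34) = 0.939 mg/L
Dose 3 (495 mg at t=10 h): 495·exp(−0.17329·29) = 3.252 mg/L
Dose 4 (405 mg at t=15 h): 405·exp(−0.17329·24) = 6.328 mg/L
Dose 5 (295 mg at t=20 h): 295·exp(−0.17329·19) = 10.963 mg/L
Dose 6 (460 mg at t=25 h): 460·exp(−0.17329·14) = 40.659 mg/L
Dose 7 (225 mg at t=30 h): 225·exp(−0.17329·9) = 47.300 mg/L
Dose 8 (20 mg at t=35 h): 20·exp(−0.17329·4) = 10.000 mg/L
C(39) = 0.128 + 0.939 + 3.252 + 6.328 + 10.963 + 40.659 + 47.300 + 10.000 = 119.569 mg/L

119.569 mg/L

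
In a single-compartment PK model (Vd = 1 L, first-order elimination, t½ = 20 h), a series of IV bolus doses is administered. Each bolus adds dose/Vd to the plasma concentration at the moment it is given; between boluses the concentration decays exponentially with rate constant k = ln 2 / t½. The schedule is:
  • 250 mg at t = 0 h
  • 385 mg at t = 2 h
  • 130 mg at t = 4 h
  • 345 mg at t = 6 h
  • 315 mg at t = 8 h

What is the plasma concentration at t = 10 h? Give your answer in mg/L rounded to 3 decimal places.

1168.390 mg/L

k = ln 2 / 20 = 0.03466 per h
Dose 1 (250 mg at t=0 h): 250·exp(−0.03466·10) = 176.777 mg/L
Dose 2 (385 mg at t=2 h): 385·exp(−0.03466·8) = 291.775 mg/L
Dose 3 (130 mg at t=4 h): 130·exp(−0.03466·6) = 105.593 mg/L
Dose 4 (345 mg at t=6 h): 345·exp(−0.03466·4) = 300.340 mg/L
Dose 5 (315 mg at t=8 h): 315·exp(−0.03466·2) = 293.905 mg/L
C(10) = 176.777 + 291.775 + 105.593 + 300.340 + 293.905 = 1168.390 mg/L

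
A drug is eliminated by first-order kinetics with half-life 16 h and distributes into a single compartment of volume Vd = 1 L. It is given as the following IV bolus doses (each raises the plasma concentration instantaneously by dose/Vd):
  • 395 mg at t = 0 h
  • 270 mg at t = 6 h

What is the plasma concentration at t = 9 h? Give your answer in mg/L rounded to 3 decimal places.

504.560 mg/L

k = ln 2 / 16 = 0.04332 per h
Dose 1 (395 mg at t=0 h): 395·exp(−0.04332·9) = 267.465 mg/L
Dose 2 (270 mg at t=6 h): 270·exp(−0.04332·3) = 237.094 mg/L
C(9) = 267.465 + 237.094 = 504.560 mg/L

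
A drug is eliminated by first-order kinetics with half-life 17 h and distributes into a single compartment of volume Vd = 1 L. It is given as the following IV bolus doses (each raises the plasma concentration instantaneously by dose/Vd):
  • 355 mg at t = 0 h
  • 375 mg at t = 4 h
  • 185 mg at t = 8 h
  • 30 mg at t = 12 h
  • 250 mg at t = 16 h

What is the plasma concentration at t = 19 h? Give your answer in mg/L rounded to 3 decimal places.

k = ln 2 / 17 = 0.04077 per h
Dose 1 (355 mg at t=0 h): 355·exp(−0.04077·19) = 163.600 mg/L
Dose 2 (375 mg at t=4 h): 375·exp(−0.04077·15) = 203.431 mg/L
Dose 3 (185 mg at t=8 h): 185·exp(−0.04077·11) = 118.137 mg/L
Dose 4 (30 mg at t=12 h): 30·exp(−0.04077·7) = 22.551 mg/L
Dose 5 (250 mg at t=16 h): 250·exp(−0.04077·3) = 221.216 mg/L
C(19) = 163.600 + 203.431 + 118.137 + 22.551 + 221.216 = 728.935 mg/L

728.935 mg/L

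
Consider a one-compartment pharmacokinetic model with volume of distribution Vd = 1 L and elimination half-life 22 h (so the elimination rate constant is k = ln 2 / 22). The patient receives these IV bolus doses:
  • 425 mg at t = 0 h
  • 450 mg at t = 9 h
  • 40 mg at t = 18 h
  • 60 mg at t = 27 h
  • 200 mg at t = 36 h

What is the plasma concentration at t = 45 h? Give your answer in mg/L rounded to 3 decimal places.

k = ln 2 / 22 = 0.03151 per h
Dose 1 (425 mg at t=0 h): 425·exp(−0.03151·45) = 102.955 mg/L
Dose 2 (450 mg at t=9 h): 450·exp(−0.03151·36) = 144.750 mg/L
Dose 3 (40 mg at t=18 h): 40·exp(−0.03151·27) = 17.085 mg/L
Dose 4 (60 mg at t=27 h): 60·exp(−0.03151·18) = 34.029 mg/L
Dose 5 (200 mg at t=36 h): 200·exp(−0.03151·9) = 150.620 mg/L
C(45) = 102.955 + 144.750 + 17.085 + 34.029 + 150.620 = 449.438 mg/L

449.438 mg/L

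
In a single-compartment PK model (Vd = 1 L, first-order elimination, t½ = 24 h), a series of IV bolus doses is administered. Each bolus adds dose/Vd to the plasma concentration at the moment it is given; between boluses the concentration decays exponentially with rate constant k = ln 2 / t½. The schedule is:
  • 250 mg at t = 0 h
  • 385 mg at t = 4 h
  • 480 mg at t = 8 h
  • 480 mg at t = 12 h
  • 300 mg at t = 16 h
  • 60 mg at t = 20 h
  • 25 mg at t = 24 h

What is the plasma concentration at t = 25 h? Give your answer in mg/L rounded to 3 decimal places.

1262.438 mg/L

k = ln 2 / 24 = 0.02888 per h
Dose 1 (250 mg at t=0 h): 250·exp(−0.02888·25) = 121.441 mg/L
Dose 2 (385 mg at t=4 h): 385·exp(−0.02888·21) = 209.923 mg/L
Dose 3 (480 mg at t=8 h): 480·exp(−0.02888·17) = 293.773 mg/L
Dose 4 (480 mg at t=12 h): 480·exp(−0.02888·13) = 329.749 mg/L
Dose 5 (300 mg at t=16 h): 300·exp(−0.02888·9) = 231.332 mg/L
Dose 6 (60 mg at t=20 h): 60·exp(−0.02888·5) = 51.932 mg/L
Dose 7 (25 mg at t=24 h): 25·exp(−0.02888·1) = 24.288 mg/L
C(25) = 121.441 + 209.923 + 293.773 + 329.749 + 231.332 + 51.932 + 24.288 = 1262.438 mg/L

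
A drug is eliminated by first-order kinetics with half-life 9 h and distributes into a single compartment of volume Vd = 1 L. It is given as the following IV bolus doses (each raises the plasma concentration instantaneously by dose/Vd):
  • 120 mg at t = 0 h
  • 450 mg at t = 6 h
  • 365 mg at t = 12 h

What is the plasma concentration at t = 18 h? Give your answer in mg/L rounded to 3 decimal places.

438.518 mg/L

k = ln 2 / 9 = 0.07702 per h
Dose 1 (120 mg at t=0 h): 120·exp(−0.07702·18) = 30.000 mg/L
Dose 2 (450 mg at t=6 h): 450·exp(−0.07702·12) = 178.583 mg/L
Dose 3 (365 mg at t=12 h): 365·exp(−0.07702·6) = 229.936 mg/L
C(18) = 30.000 + 178.583 + 229.936 = 438.518 mg/L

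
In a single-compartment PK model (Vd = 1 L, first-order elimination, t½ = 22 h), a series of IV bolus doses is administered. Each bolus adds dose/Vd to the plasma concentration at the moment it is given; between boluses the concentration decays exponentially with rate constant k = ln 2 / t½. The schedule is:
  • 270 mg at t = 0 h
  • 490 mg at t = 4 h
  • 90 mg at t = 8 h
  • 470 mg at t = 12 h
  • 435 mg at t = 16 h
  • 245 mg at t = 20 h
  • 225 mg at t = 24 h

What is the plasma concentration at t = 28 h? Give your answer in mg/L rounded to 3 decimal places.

1360.437 mg/L

k = ln 2 / 22 = 0.03151 per h
Dose 1 (270 mg at t=0 h): 270·exp(−0.03151·28) = 111.747 mg/L
Dose 2 (490 mg at t=4 h): 490·exp(−0.03151·24) = 230.038 mg/L
Dose 3 (90 mg at t=8 h): 90·exp(−0.03151·20) = 47.927 mg/L
Dose 4 (470 mg at t=12 h): 470·exp(−0.03151·16) = 283.901 mg/L
Dose 5 (435 mg at t=16 h): 435·exp(−0.03151·12) = 298.051 mg/L
Dose 6 (245 mg at t=20 h): 245·exp(−0.03151·8) = 190.415 mg/L
Dose 7 (225 mg at t=24 h): 225·exp(−0.03151·4) = 198.358 mg/L
C(28) = 111.747 + 230.038 + 47.927 + 283.901 + 298.051 + 190.415 + 198.358 = 1360.437 mg/L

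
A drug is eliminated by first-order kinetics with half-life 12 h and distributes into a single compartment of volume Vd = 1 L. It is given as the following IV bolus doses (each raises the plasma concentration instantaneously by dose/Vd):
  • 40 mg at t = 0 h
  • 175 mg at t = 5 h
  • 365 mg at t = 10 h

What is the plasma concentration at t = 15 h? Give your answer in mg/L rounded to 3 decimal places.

k = ln 2 / 12 = 0.05776 per h
Dose 1 (40 mg at t=0 h): 40·exp(−0.05776·15) = 16.818 mg/L
Dose 2 (175 mg at t=5 h): 175·exp(−0.05776·10) = 98.215 mg/L
Dose 3 (365 mg at t=10 h): 365·exp(−0.05776·5) = 273.441 mg/L
C(15) = 16.818 + 98.215 + 273.441 = 388.474 mg/L

388.474 mg/L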